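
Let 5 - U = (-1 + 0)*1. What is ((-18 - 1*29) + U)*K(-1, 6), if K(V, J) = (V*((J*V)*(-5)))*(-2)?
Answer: -2460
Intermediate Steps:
K(V, J) = 10*J*V² (K(V, J) = (V*(-5*J*V))*(-2) = -5*J*V²*(-2) = 10*J*V²)
U = 6 (U = 5 - (-1 + 0) = 5 - (-1) = 5 - 1*(-1) = 5 + 1 = 6)
((-18 - 1*29) + U)*K(-1, 6) = ((-18 - 1*29) + 6)*(10*6*(-1)²) = ((-18 - 29) + 6)*(10*6*1) = (-47 + 6)*60 = -41*60 = -2460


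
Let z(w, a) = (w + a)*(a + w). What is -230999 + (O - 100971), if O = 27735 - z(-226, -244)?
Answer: -525135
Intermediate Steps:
z(w, a) = (a + w)² (z(w, a) = (a + w)*(a + w) = (a + w)²)
O = -193165 (O = 27735 - (-244 - 226)² = 27735 - 1*(-470)² = 27735 - 1*220900 = 27735 - 220900 = -193165)
-230999 + (O - 100971) = -230999 + (-193165 - 100971) = -230999 - 294136 = -525135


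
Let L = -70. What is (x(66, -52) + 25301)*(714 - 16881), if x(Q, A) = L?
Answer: -407909577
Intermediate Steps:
x(Q, A) = -70
(x(66, -52) + 25301)*(714 - 16881) = (-70 + 25301)*(714 - 16881) = 25231*(-16167) = -407909577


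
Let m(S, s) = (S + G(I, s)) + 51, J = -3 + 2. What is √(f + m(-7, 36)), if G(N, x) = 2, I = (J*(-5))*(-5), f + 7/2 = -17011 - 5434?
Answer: I*√89610/2 ≈ 149.67*I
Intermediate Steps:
J = -1
f = -44897/2 (f = -7/2 + (-17011 - 5434) = -7/2 - 22445 = -44897/2 ≈ -22449.)
I = -25 (I = -1*(-5)*(-5) = 5*(-5) = -25)
m(S, s) = 53 + S (m(S, s) = (S + 2) + 51 = (2 + S) + 51 = 53 + S)
√(f + m(-7, 36)) = √(-44897/2 + (53 - 7)) = √(-44897/2 + 46) = √(-44805/2) = I*√89610/2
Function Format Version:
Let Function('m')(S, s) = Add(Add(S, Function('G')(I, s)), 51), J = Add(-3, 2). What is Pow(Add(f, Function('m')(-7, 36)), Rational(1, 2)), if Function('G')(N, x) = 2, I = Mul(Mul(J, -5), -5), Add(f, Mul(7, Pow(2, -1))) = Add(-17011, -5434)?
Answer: Mul(Rational(1, 2), I, Pow(89610, Rational(1, 2))) ≈ Mul(149.67, I)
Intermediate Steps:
J = -1
f = Rational(-44897, 2) (f = Add(Rational(-7, 2), Add(-17011, -5434)) = Add(Rational(-7, 2), -22445) = Rational(-44897, 2) ≈ -22449.)
I = -25 (I = Mul(Mul(-1, -5), -5) = Mul(5, -5) = -25)
Function('m')(S, s) = Add(53, S) (Function('m')(S, s) = Add(Add(S, 2), 51) = Add(Add(2, S), 51) = Add(53, S))
Pow(Add(f, Function('m')(-7, 36)), Rational(1, 2)) = Pow(Add(Rational(-44897, 2), Add(53, -7)), Rational(1, 2)) = Pow(Add(Rational(-44897, 2), 46), Rational(1, 2)) = Pow(Rational(-44805, 2), Rational(1, 2)) = Mul(Rational(1, 2), I, Pow(89610, Rational(1, 2)))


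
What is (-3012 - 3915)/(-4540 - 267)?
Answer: 6927/4807 ≈ 1.4410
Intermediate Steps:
(-3012 - 3915)/(-4540 - 267) = -6927/(-4807) = -6927*(-1/4807) = 6927/4807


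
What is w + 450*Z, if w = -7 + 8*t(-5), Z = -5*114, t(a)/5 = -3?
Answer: -256627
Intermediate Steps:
t(a) = -15 (t(a) = 5*(-3) = -15)
Z = -570
w = -127 (w = -7 + 8*(-15) = -7 - 120 = -127)
w + 450*Z = -127 + 450*(-570) = -127 - 256500 = -256627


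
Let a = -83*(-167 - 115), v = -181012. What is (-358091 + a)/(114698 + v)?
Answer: 334685/66314 ≈ 5.0470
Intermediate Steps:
a = 23406 (a = -83*(-282) = 23406)
(-358091 + a)/(114698 + v) = (-358091 + 23406)/(114698 - 181012) = -334685/(-66314) = -334685*(-1/66314) = 334685/66314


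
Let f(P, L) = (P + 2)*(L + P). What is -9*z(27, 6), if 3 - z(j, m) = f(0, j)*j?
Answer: 13095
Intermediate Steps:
f(P, L) = (2 + P)*(L + P)
z(j, m) = 3 - 2*j² (z(j, m) = 3 - (0² + 2*j + 2*0 + j*0)*j = 3 - (0 + 2*j + 0 + 0)*j = 3 - 2*j*j = 3 - 2*j²)
-9*z(27, 6) = -9*(3 - 2*27²) = -9*(3 - 2*729) = -9*(3 - 1458) = -9*(-1455) = 13095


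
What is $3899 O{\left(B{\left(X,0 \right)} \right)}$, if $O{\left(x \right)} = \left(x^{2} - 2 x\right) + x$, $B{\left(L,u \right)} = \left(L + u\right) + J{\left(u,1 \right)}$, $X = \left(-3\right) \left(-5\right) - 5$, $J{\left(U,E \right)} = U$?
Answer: $350910$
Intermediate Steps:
$X = 10$ ($X = 15 - 5 = 10$)
$B{\left(L,u \right)} = L + 2 u$ ($B{\left(L,u \right)} = \left(L + u\right) + u = L + 2 u$)
$O{\left(x \right)} = x^{2} - x$
$3899 O{\left(B{\left(X,0 \right)} \right)} = 3899 \left(10 + 2 \cdot 0\right) \left(-1 + \left(10 + 2 \cdot 0\right)\right) = 3899 \left(10 + 0\right) \left(-1 + \left(10 + 0\right)\right) = 3899 \cdot 10 \left(-1 + 10\right) = 3899 \cdot 10 \cdot 9 = 3899 \cdot 90 = 350910$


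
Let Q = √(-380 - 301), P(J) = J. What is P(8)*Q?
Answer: 8*I*√681 ≈ 208.77*I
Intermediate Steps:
Q = I*√681 (Q = √(-681) = I*√681 ≈ 26.096*I)
P(8)*Q = 8*(I*√681) = 8*I*√681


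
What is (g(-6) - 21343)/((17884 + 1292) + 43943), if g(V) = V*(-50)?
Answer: -21043/63119 ≈ -0.33339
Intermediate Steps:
g(V) = -50*V
(g(-6) - 21343)/((17884 + 1292) + 43943) = (-50*(-6) - 21343)/((17884 + 1292) + 43943) = (300 - 21343)/(19176 + 43943) = -21043/63119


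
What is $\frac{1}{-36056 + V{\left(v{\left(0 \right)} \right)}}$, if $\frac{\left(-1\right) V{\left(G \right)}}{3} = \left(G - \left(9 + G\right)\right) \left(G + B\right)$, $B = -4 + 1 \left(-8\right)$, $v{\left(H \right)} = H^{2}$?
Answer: $- \frac{1}{36380} \approx -2.7488 \cdot 10^{-5}$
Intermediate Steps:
$B = -12$ ($B = -4 - 8 = -12$)
$V{\left(G \right)} = -324 + 27 G$ ($V{\left(G \right)} = - 3 \left(G - \left(9 + G\right)\right) \left(G - 12\right) = - 3 \left(- 9 \left(-12 + G\right)\right) = - 3 \left(108 - 9 G\right) = -324 + 27 G$)
$\frac{1}{-36056 + V{\left(v{\left(0 \right)} \right)}} = \frac{1}{-36056 - \left(324 - 27 \cdot 0^{2}\right)} = \frac{1}{-36056 + \left(-324 + 27 \cdot 0\right)} = \frac{1}{-36056 + \left(-324 + 0\right)} = \frac{1}{-36056 - 324} = \frac{1}{-36380} = - \frac{1}{36380}$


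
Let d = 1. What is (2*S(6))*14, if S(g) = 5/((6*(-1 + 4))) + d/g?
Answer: 112/9 ≈ 12.444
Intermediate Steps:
S(g) = 5/18 + 1/g (S(g) = 5/((6*(-1 + 4))) + 1/g = 5/((6*3)) + 1/g = 5/18 + 1/g)
(2*S(6))*14 = (2*(5/18 + 1/6))*14 = (2*(4/9))*14 = (8/9)*14 = 112/9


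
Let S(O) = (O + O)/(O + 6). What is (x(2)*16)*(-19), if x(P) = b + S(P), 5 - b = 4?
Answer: -456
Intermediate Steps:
b = 1 (b = 5 - 1*4 = 5 - 4 = 1)
S(O) = 2*O/(6 + O) (S(O) = (2*O)/(6 + O) = 2*O/(6 + O))
x(P) = 1 + 2*P/(6 + P)
(x(2)*16)*(-19) = ((3*(2 + 2)/(6 + 2))*16)*(-19) = ((3*4/8)*16)*(-19) = ((3*(⅛)*4)*16)*(-19) = ((3/2)*16)*(-19) = 24*(-19) = -456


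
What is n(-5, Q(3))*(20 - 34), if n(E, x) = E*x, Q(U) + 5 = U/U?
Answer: -280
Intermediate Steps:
Q(U) = -4 (Q(U) = -5 + U/U = -5 + 1 = -4)
n(-5, Q(3))*(20 - 34) = (-5*(-4))*(20 - 34) = 20*(-14) = -280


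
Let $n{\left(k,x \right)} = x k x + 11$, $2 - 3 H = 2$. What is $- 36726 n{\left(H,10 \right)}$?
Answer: $-403986$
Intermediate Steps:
$H = 0$ ($H = \frac{2}{3} - \frac{2}{3} = 0$)
$n{\left(k,x \right)} = 11 + k x^{2}$ ($n{\left(k,x \right)} = k x x + 11 = k x^{2} + 11 = 11 + k x^{2}$)
$- 36726 n{\left(H,10 \right)} = - 36726 \left(11 + 0 \cdot 10^{2}\right) = - 36726 \left(11 + 0 \cdot 100\right) = - 36726 \left(11 + 0\right) = \left(-36726\right) 11 = -403986$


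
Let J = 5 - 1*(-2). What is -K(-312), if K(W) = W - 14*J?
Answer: 410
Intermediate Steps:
J = 7 (J = 5 + 2 = 7)
K(W) = -98 + W (K(W) = W - 14*7 = W - 98 = -98 + W)
-K(-312) = -(-98 - 312) = -1*(-410) = 410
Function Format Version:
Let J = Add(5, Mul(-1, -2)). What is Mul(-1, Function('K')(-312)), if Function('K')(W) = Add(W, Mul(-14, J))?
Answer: 410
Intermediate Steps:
J = 7 (J = Add(5, 2) = 7)
Function('K')(W) = Add(-98, W) (Function('K')(W) = Add(W, Mul(-14, 7)) = Add(W, -98) = Add(-98, W))
Mul(-1, Function('K')(-312)) = Mul(-1, Add(-98, -312)) = Mul(-1, -410) = 410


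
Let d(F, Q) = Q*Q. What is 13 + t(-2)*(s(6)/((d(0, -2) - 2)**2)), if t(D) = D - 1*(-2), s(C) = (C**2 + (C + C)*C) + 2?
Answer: 13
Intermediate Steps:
d(F, Q) = Q**2
s(C) = 2 + 3*C**2 (s(C) = (C**2 + (2*C)*C) + 2 = (C**2 + 2*C**2) + 2 = 3*C**2 + 2 = 2 + 3*C**2)
t(D) = 2 + D (t(D) = D + 2 = 2 + D)
13 + t(-2)*(s(6)/((d(0, -2) - 2)**2)) = 13 + (2 - 2)*((2 + 3*6**2)/(((-2)**2 - 2)**2)) = 13 + 0*((2 + 3*36)/((4 - 2)**2)) = 13 + 0*((2 + 108)/(2**2)) = 13 + 0*(110/4) = 13 + 0*(110*(1/4)) = 13 + 0*(55/2) = 13 + 0 = 13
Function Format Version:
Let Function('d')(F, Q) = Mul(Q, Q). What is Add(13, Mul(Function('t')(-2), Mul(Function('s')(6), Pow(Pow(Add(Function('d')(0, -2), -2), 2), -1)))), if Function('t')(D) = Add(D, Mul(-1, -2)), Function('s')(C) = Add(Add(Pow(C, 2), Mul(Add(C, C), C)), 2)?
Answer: 13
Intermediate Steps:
Function('d')(F, Q) = Pow(Q, 2)
Function('s')(C) = Add(2, Mul(3, Pow(C, 2))) (Function('s')(C) = Add(Add(Pow(C, 2), Mul(Mul(2, C), C)), 2) = Add(Add(Pow(C, 2), Mul(2, Pow(C, 2))), 2) = Add(Mul(3, Pow(C, 2)), 2) = Add(2, Mul(3, Pow(C, 2))))
Function('t')(D) = Add(2, D) (Function('t')(D) = Add(D, 2) = Add(2, D))
Add(13, Mul(Function('t')(-2), Mul(Function('s')(6), Pow(Pow(Add(Function('d')(0, -2), -2), 2), -1)))) = Add(13, Mul(Add(2, -2), Mul(Add(2, Mul(3, Pow(6, 2))), Pow(Pow(Add(Pow(-2, 2), -2), 2), -1)))) = Add(13, Mul(0, Mul(Add(2, Mul(3, 36)), Pow(Pow(Add(4, -2), 2), -1)))) = Add(13, Mul(0, Mul(Add(2, 108), Pow(Pow(2, 2), -1)))) = Add(13, Mul(0, Mul(110, Pow(4, -1)))) = Add(13, Mul(0, Mul(110, Rational(1, 4)))) = Add(13, Mul(0, Rational(55, 2))) = Add(13, 0) = 13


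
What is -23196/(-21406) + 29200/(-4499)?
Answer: -2151638/397957 ≈ -5.4067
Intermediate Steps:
-23196/(-21406) + 29200/(-4499) = -23196*(-1/21406) + 29200*(-1/4499) = 11598/10703 - 29200/4499 = -2151638/397957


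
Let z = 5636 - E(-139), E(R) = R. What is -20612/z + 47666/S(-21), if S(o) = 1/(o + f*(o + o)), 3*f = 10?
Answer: -44318675762/5775 ≈ -7.6742e+6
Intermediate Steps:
f = 10/3 (f = (1/3)*10 = 10/3 ≈ 3.3333)
S(o) = 3/(23*o) (S(o) = 1/(o + 10*(o + o)/3) = 1/(o + 10*(2*o)/3) = 1/(o + 20*o/3) = 1/(23*o/3) = 3/(23*o))
z = 5775 (z = 5636 - 1*(-139) = 5636 + 139 = 5775)
-20612/z + 47666/S(-21) = -20612/5775 + 47666/(((3/23)/(-21))) = -20612*1/5775 + 47666/(((3/23)*(-1/21))) = -20612/5775 + 47666/(-1/161) = -20612/5775 + 47666*(-161) = -20612/5775 - 7674226 = -44318675762/5775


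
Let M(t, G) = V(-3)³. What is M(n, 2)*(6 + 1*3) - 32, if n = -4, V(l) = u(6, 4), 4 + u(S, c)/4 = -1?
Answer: -72032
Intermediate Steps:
u(S, c) = -20 (u(S, c) = -16 + 4*(-1) = -16 - 4 = -20)
V(l) = -20
M(t, G) = -8000 (M(t, G) = (-20)³ = -8000)
M(n, 2)*(6 + 1*3) - 32 = -8000*(6 + 1*3) - 32 = -8000*(6 + 3) - 32 = -8000*9 - 32 = -72000 - 32 = -72032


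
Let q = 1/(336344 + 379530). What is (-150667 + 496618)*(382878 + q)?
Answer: 94822541731194723/715874 ≈ 1.3246e+11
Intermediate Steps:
q = 1/715874 ≈ 1.3969e-6
(-150667 + 496618)*(382878 + q) = (-150667 + 496618)*(382878 + 1/715874) = 345951*(274092405373/715874) = 94822541731194723/715874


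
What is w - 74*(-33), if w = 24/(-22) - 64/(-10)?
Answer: 134602/55 ≈ 2447.3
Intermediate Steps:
w = 292/55 (w = 24*(-1/22) - 64*(-⅒) = -12/11 + 32/5 = 292/55 ≈ 5.3091)
w - 74*(-33) = 292/55 - 74*(-33) = 292/55 + 2442 = 134602/55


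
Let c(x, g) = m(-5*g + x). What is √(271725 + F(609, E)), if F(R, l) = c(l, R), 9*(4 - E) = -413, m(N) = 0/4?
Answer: 5*√10869 ≈ 521.27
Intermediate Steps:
m(N) = 0 (m(N) = 0*(¼) = 0)
E = 449/9 (E = 4 - ⅑*(-413) = 4 + 413/9 = 449/9 ≈ 49.889)
c(x, g) = 0
F(R, l) = 0
√(271725 + F(609, E)) = √(271725 + 0) = √271725 = 5*√10869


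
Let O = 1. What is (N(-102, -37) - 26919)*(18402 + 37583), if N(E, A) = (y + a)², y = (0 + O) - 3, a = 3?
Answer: -1507004230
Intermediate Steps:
y = -2 (y = (0 + 1) - 3 = 1 - 3 = -2)
N(E, A) = 1 (N(E, A) = (-2 + 3)² = 1² = 1)
(N(-102, -37) - 26919)*(18402 + 37583) = (1 - 26919)*(18402 + 37583) = -26918*55985 = -1507004230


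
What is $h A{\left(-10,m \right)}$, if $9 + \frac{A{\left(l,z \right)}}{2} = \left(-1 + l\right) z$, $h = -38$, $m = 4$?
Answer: $4028$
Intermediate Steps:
$A{\left(l,z \right)} = -18 + 2 z \left(-1 + l\right)$ ($A{\left(l,z \right)} = -18 + 2 \left(-1 + l\right) z = -18 + 2 z \left(-1 + l\right)$)
$h A{\left(-10,m \right)} = - 38 \left(-18 - 8 + 2 \left(-10\right) 4\right) = - 38 \left(-18 - 8 - 80\right) = \left(-38\right) \left(-106\right) = 4028$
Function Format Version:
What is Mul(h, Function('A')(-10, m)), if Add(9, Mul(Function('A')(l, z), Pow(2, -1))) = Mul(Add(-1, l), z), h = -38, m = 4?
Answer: 4028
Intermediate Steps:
Function('A')(l, z) = Add(-18, Mul(2, z, Add(-1, l))) (Function('A')(l, z) = Add(-18, Mul(2, Mul(Add(-1, l), z))) = Add(-18, Mul(2, Mul(z, Add(-1, l)))) = Add(-18, Mul(2, z, Add(-1, l))))
Mul(h, Function('A')(-10, m)) = Mul(-38, Add(-18, Mul(-2, 4), Mul(2, -10, 4))) = Mul(-38, Add(-18, -8, -80)) = Mul(-38, -106) = 4028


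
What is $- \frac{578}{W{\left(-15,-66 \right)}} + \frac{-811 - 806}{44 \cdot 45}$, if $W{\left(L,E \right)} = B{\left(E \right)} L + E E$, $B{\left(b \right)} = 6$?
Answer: $- \frac{40619}{42660} \approx -0.95216$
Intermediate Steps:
$W{\left(L,E \right)} = E^{2} + 6 L$ ($W{\left(L,E \right)} = 6 L + E E = 6 L + E^{2} = E^{2} + 6 L$)
$- \frac{578}{W{\left(-15,-66 \right)}} + \frac{-811 - 806}{44 \cdot 45} = - \frac{578}{\left(-66\right)^{2} + 6 \left(-15\right)} + \frac{-811 - 806}{44 \cdot 45} = - \frac{578}{4356 - 90} - \frac{1617}{1980} = - \frac{578}{4266} - \frac{49}{60} = \left(-578\right) \frac{1}{4266} - \frac{49}{60} = - \frac{289}{2133} - \frac{49}{60} = - \frac{40619}{42660}$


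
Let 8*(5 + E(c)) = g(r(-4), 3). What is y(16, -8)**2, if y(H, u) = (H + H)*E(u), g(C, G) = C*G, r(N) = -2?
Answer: 33856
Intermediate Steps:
E(c) = -23/4 (E(c) = -5 + (-2*3)/8 = -5 + (1/8)*(-6) = -5 - 3/4 = -23/4)
y(H, u) = -23*H/2 (y(H, u) = (H + H)*(-23/4) = (2*H)*(-23/4) = -23*H/2)
y(16, -8)**2 = (-23/2*16)**2 = (-184)**2 = 33856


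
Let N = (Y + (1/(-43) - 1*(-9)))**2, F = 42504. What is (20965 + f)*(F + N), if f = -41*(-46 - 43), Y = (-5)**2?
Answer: 1986950800038/1849 ≈ 1.0746e+9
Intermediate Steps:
Y = 25
N = 2134521/1849 (N = (25 + (1/(-43) - 1*(-9)))**2 = (25 + (-1/43 + 9))**2 = (25 + 386/43)**2 = (1461/43)**2 = 2134521/1849 ≈ 1154.4)
f = 3649 (f = -41*(-89) = 3649)
(20965 + f)*(F + N) = (20965 + 3649)*(42504 + 2134521/1849) = 24614*(80724417/1849) = 1986950800038/1849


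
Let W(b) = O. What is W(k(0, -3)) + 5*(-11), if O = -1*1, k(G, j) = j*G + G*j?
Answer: -56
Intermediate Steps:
k(G, j) = 2*G*j (k(G, j) = G*j + G*j = 2*G*j)
O = -1
W(b) = -1
W(k(0, -3)) + 5*(-11) = -1 + 5*(-11) = -1 - 55 = -56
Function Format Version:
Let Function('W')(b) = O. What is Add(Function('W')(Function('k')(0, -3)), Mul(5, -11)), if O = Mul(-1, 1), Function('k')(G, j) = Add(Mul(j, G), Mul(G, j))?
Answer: -56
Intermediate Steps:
Function('k')(G, j) = Mul(2, G, j) (Function('k')(G, j) = Add(Mul(G, j), Mul(G, j)) = Mul(2, G, j))
O = -1
Function('W')(b) = -1
Add(Function('W')(Function('k')(0, -3)), Mul(5, -11)) = Add(-1, Mul(5, -11)) = Add(-1, -55) = -56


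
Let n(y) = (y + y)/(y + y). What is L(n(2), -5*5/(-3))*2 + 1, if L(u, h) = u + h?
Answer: 59/3 ≈ 19.667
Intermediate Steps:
n(y) = 1 (n(y) = (2*y)/((2*y)) = (2*y)*(1/(2*y)) = 1)
L(u, h) = h + u
L(n(2), -5*5/(-3))*2 + 1 = (-5*5/(-3) + 1)*2 + 1 = (-25*(-⅓) + 1)*2 + 1 = (25/3 + 1)*2 + 1 = (28/3)*2 + 1 = 56/3 + 1 = 59/3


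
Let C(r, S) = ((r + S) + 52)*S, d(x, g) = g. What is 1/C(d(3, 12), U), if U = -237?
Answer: 1/41001 ≈ 2.4390e-5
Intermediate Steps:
C(r, S) = S*(52 + S + r) (C(r, S) = ((S + r) + 52)*S = (52 + S + r)*S = S*(52 + S + r))
1/C(d(3, 12), U) = 1/(-237*(52 - 237 + 12)) = 1/(-237*(-173)) = 1/41001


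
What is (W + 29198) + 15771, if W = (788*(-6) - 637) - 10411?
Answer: 29193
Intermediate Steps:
W = -15776 (W = (-4728 - 637) - 10411 = -5365 - 10411 = -15776)
(W + 29198) + 15771 = (-15776 + 29198) + 15771 = 13422 + 15771 = 29193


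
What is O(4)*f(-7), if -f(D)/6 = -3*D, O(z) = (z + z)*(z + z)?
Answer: -8064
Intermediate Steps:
O(z) = 4*z² (O(z) = (2*z)*(2*z) = 4*z²)
f(D) = 18*D (f(D) = -(-18)*D = 18*D)
O(4)*f(-7) = (4*4²)*(18*(-7)) = (4*16)*(-126) = 64*(-126) = -8064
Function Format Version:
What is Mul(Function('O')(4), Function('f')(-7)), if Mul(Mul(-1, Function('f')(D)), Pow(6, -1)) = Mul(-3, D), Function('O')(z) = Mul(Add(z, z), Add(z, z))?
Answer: -8064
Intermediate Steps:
Function('O')(z) = Mul(4, Pow(z, 2)) (Function('O')(z) = Mul(Mul(2, z), Mul(2, z)) = Mul(4, Pow(z, 2)))
Function('f')(D) = Mul(18, D) (Function('f')(D) = Mul(-6, Mul(-3, D)) = Mul(18, D))
Mul(Function('O')(4), Function('f')(-7)) = Mul(Mul(4, Pow(4, 2)), Mul(18, -7)) = Mul(Mul(4, 16), -126) = Mul(64, -126) = -8064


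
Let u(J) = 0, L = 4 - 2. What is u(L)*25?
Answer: 0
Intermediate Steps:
L = 2
u(L)*25 = 0*25 = 0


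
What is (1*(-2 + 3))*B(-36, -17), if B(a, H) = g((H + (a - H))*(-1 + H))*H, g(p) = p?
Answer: -11016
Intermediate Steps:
B(a, H) = H*a*(-1 + H) (B(a, H) = ((H + (a - H))*(-1 + H))*H = (a*(-1 + H))*H = H*a*(-1 + H))
(1*(-2 + 3))*B(-36, -17) = (1*(-2 + 3))*(-17*(-36)*(-1 - 17)) = (1*1)*(-17*(-36)*(-18)) = 1*(-11016) = -11016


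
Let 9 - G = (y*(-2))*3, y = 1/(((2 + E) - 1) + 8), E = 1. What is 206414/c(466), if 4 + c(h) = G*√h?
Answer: 2580175/134158 + 3096210*√466/67079 ≈ 1015.6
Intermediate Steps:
y = ⅒ (y = 1/(((2 + 1) - 1) + 8) = 1/((3 - 1) + 8) = 1/(2 + 8) = 1/10 = ⅒ ≈ 0.10000)
G = 48/5 (G = 9 - (⅒)*(-2)*3 = 9 - (-1)*3/5 = 9 - 1*(-⅗) = 9 + ⅗ = 48/5 ≈ 9.6000)
c(h) = -4 + 48*√h/5
206414/c(466) = 206414/(-4 + 48*√466/5)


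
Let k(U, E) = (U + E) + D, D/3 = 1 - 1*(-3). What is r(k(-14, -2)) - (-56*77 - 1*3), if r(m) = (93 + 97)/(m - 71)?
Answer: 64687/15 ≈ 4312.5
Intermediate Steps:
D = 12 (D = 3*(1 - 1*(-3)) = 3*(1 + 3) = 3*4 = 12)
k(U, E) = 12 + E + U (k(U, E) = (U + E) + 12 = (E + U) + 12 = 12 + E + U)
r(m) = 190/(-71 + m)
r(k(-14, -2)) - (-56*77 - 1*3) = 190/(-71 + (12 - 2 - 14)) - (-56*77 - 1*3) = 190/(-71 - 4) - (-4312 - 3) = 190/(-75) - 1*(-4315) = 190*(-1/75) + 4315 = -38/15 + 4315 = 64687/15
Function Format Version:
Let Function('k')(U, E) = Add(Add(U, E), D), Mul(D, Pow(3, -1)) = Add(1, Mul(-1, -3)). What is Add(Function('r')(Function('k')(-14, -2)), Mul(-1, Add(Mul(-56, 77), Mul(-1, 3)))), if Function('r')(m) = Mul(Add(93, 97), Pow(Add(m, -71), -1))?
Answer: Rational(64687, 15) ≈ 4312.5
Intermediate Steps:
D = 12 (D = Mul(3, Add(1, Mul(-1, -3))) = Mul(3, Add(1, 3)) = Mul(3, 4) = 12)
Function('k')(U, E) = Add(12, E, U) (Function('k')(U, E) = Add(Add(U, E), 12) = Add(Add(E, U), 12) = Add(12, E, U))
Function('r')(m) = Mul(190, Pow(Add(-71, m), -1))
Add(Function('r')(Function('k')(-14, -2)), Mul(-1, Add(Mul(-56, 77), Mul(-1, 3)))) = Add(Mul(190, Pow(Add(-71, Add(12, -2, -14)), -1)), Mul(-1, Add(Mul(-56, 77), Mul(-1, 3)))) = Add(Mul(190, Pow(Add(-71, -4), -1)), Mul(-1, Add(-4312, -3))) = Add(Mul(190, Pow(-75, -1)), Mul(-1, -4315)) = Add(Mul(190, Rational(-1, 75)), 4315) = Add(Rational(-38, 15), 4315) = Rational(64687, 15)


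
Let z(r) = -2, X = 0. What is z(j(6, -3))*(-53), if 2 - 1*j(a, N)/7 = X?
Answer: 106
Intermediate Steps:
j(a, N) = 14 (j(a, N) = 14 - 7*0 = 14 + 0 = 14)
z(j(6, -3))*(-53) = -2*(-53) = 106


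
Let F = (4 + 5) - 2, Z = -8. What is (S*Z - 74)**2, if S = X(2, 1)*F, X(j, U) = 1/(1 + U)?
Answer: 10404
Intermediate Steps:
F = 7 (F = 9 - 2 = 7)
S = 7/2 (S = 7/(1 + 1) = 7/2 ≈ 3.5000)
(S*Z - 74)**2 = ((7/2)*(-8) - 74)**2 = (-28 - 74)**2 = (-102)**2 = 10404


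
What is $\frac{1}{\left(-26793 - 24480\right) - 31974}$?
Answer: $- \frac{1}{83247} \approx -1.2012 \cdot 10^{-5}$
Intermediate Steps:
$\frac{1}{\left(-26793 - 24480\right) - 31974} = \frac{1}{-51273 - 31974} = \frac{1}{-83247} = - \frac{1}{83247}$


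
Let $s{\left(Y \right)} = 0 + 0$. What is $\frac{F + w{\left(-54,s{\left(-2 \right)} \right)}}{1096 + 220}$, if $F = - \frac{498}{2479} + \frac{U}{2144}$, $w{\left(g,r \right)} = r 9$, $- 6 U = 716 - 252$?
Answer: $- \frac{1007}{5592624} \approx -0.00018006$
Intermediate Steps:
$s{\left(Y \right)} = 0$
$U = - \frac{232}{3}$ ($U = - \frac{716 - 252}{6} = \left(- \frac{1}{6}\right) 464 = - \frac{232}{3} \approx -77.333$)
$w{\left(g,r \right)} = 9 r$
$F = - \frac{7049}{29748}$ ($F = - \frac{498}{2479} - \frac{232}{3 \cdot 2144} = \left(-498\right) \frac{1}{2479} - \frac{29}{804} = - \frac{498}{2479} - \frac{29}{804} = - \frac{7049}{29748} \approx -0.23696$)
$\frac{F + w{\left(-54,s{\left(-2 \right)} \right)}}{1096 + 220} = \frac{- \frac{7049}{29748} + 9 \cdot 0}{1096 + 220} = \frac{- \frac{7049}{29748} + 0}{1316} = \left(- \frac{7049}{29748}\right) \frac{1}{1316} = - \frac{1007}{5592624}$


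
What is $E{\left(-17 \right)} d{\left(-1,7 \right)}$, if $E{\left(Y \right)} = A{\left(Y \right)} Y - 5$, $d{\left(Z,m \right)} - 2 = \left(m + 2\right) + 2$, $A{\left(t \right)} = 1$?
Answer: $-286$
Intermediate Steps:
$d{\left(Z,m \right)} = 6 + m$ ($d{\left(Z,m \right)} = 2 + \left(\left(m + 2\right) + 2\right) = 2 + \left(\left(2 + m\right) + 2\right) = 2 + \left(4 + m\right) = 6 + m$)
$E{\left(Y \right)} = -5 + Y$ ($E{\left(Y \right)} = 1 Y - 5 = Y - 5 = -5 + Y$)
$E{\left(-17 \right)} d{\left(-1,7 \right)} = \left(-5 - 17\right) \left(6 + 7\right) = \left(-22\right) 13 = -286$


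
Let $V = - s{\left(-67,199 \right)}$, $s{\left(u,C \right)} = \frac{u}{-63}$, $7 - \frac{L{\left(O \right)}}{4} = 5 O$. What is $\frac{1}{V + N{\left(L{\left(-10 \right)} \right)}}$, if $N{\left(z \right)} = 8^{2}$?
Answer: $\frac{63}{3965} \approx 0.015889$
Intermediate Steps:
$L{\left(O \right)} = 28 - 20 O$ ($L{\left(O \right)} = 28 - 4 \cdot 5 O = 28 - 20 O$)
$s{\left(u,C \right)} = - \frac{u}{63}$ ($s{\left(u,C \right)} = u \left(- \frac{1}{63}\right) = - \frac{u}{63}$)
$N{\left(z \right)} = 64$
$V = - \frac{67}{63}$ ($V = - \frac{\left(-1\right) \left(-67\right)}{63} = \left(-1\right) \frac{67}{63} = - \frac{67}{63} \approx -1.0635$)
$\frac{1}{V + N{\left(L{\left(-10 \right)} \right)}} = \frac{1}{- \frac{67}{63} + 64} = \frac{1}{\frac{3965}{63}} = \frac{63}{3965}$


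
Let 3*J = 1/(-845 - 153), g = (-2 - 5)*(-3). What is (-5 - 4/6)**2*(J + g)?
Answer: 18170297/26946 ≈ 674.32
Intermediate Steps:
g = 21 (g = -7*(-3) = 21)
J = -1/2994 (J = 1/(3*(-845 - 153)) = (1/3)/(-998) = (1/3)*(-1/998) = -1/2994 ≈ -0.00033400)
(-5 - 4/6)**2*(J + g) = (-5 - 4/6)**2*(-1/2994 + 21) = (-5 - 4*1/6)**2*(62873/2994) = (-5 - 2/3)**2*(62873/2994) = (-17/3)**2*(62873/2994) = (289/9)*(62873/2994) = 18170297/26946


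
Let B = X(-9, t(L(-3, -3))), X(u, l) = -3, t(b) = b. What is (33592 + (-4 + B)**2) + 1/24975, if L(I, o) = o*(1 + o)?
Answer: 840183976/24975 ≈ 33641.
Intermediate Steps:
B = -3
(33592 + (-4 + B)**2) + 1/24975 = (33592 + (-4 - 3)**2) + 1/24975 = (33592 + (-7)**2) + 1/24975 = (33592 + 49) + 1/24975 = 33641 + 1/24975 = 840183976/24975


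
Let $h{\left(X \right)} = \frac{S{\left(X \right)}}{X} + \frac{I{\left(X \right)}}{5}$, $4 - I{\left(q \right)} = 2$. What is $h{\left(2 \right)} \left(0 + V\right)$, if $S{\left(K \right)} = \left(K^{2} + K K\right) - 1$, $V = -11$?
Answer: $- \frac{429}{10} \approx -42.9$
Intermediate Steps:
$I{\left(q \right)} = 2$ ($I{\left(q \right)} = 4 - 2 = 2$)
$S{\left(K \right)} = -1 + 2 K^{2}$ ($S{\left(K \right)} = \left(K^{2} + K^{2}\right) - 1 = 2 K^{2} - 1 = -1 + 2 K^{2}$)
$h{\left(X \right)} = \frac{2}{5} + \frac{-1 + 2 X^{2}}{X}$ ($h{\left(X \right)} = \frac{-1 + 2 X^{2}}{X} + \frac{2}{5} = \frac{2}{5} + \frac{-1 + 2 X^{2}}{X}$)
$h{\left(2 \right)} \left(0 + V\right) = \left(\frac{2}{5} - \frac{1}{2} + 2 \cdot 2\right) \left(0 - 11\right) = \left(\frac{2}{5} - \frac{1}{2} + 4\right) \left(-11\right) = \frac{39}{10} \left(-11\right) = - \frac{429}{10}$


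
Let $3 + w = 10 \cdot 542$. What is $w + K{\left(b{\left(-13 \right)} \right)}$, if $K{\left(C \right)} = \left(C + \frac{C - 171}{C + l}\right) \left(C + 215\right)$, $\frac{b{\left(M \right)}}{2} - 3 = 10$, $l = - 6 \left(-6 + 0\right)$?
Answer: $\frac{689401}{62} \approx 11119.0$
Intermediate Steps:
$l = 36$ ($l = \left(-6\right) \left(-6\right) = 36$)
$b{\left(M \right)} = 26$ ($b{\left(M \right)} = 6 + 2 \cdot 10 = 6 + 20 = 26$)
$K{\left(C \right)} = \left(215 + C\right) \left(C + \frac{-171 + C}{36 + C}\right)$ ($K{\left(C \right)} = \left(C + \frac{C - 171}{C + 36}\right) \left(C + 215\right) = \left(C + \frac{-171 + C}{36 + C}\right) \left(215 + C\right) = \left(215 + C\right) \left(C + \frac{-171 + C}{36 + C}\right)$)
$w = 5417$ ($w = -3 + 10 \cdot 542 = -3 + 5420 = 5417$)
$w + K{\left(b{\left(-13 \right)} \right)} = 5417 + \frac{-36765 + 26^{3} + 252 \cdot 26^{2} + 7784 \cdot 26}{36 + 26} = 5417 + \frac{-36765 + 17576 + 252 \cdot 676 + 202384}{62} = 5417 + \frac{-36765 + 17576 + 170352 + 202384}{62} = 5417 + \frac{1}{62} \cdot 353547 = 5417 + \frac{353547}{62} = \frac{689401}{62}$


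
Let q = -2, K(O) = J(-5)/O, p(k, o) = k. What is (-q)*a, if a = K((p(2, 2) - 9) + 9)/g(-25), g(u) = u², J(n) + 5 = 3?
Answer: -2/625 ≈ -0.0032000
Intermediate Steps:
J(n) = -2 (J(n) = -5 + 3 = -2)
K(O) = -2/O
a = -1/625 (a = (-2/((2 - 9) + 9))/((-25)²) = -2/(-7 + 9)/625 = -2/2*(1/625) = -2*½*(1/625) = -1*1/625 = -1/625 ≈ -0.0016000)
(-q)*a = -1*(-2)*(-1/625) = 2*(-1/625) = -2/625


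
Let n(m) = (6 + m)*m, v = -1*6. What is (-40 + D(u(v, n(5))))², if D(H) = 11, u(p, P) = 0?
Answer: 841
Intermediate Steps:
v = -6
n(m) = m*(6 + m)
(-40 + D(u(v, n(5))))² = (-40 + 11)² = (-29)² = 841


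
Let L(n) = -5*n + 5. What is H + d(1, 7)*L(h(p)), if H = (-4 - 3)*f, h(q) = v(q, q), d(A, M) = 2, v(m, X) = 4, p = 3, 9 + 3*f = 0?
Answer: -9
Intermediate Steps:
f = -3 (f = -3 + (⅓)*0 = -3 + 0 = -3)
h(q) = 4
H = 21 (H = (-4 - 3)*(-3) = -7*(-3) = 21)
L(n) = 5 - 5*n
H + d(1, 7)*L(h(p)) = 21 + 2*(5 - 5*4) = 21 + 2*(5 - 20) = 21 + 2*(-15) = 21 - 30 = -9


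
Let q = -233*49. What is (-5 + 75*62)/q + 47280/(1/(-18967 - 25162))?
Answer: -23820647097685/11417 ≈ -2.0864e+9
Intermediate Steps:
q = -11417
(-5 + 75*62)/q + 47280/(1/(-18967 - 25162)) = (-5 + 75*62)/(-11417) + 47280/(1/(-18967 - 25162)) = (-5 + 4650)*(-1/11417) + 47280/(1/(-44129)) = 4645*(-1/11417) + 47280/(-1/44129) = -4645/11417 + 47280*(-44129) = -4645/11417 - 2086419120 = -23820647097685/11417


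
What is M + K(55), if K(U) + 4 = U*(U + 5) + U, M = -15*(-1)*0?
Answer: 3351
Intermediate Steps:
M = 0 (M = 15*0 = 0)
K(U) = -4 + U + U*(5 + U) (K(U) = -4 + (U*(U + 5) + U) = -4 + (U*(5 + U) + U) = -4 + (U + U*(5 + U)) = -4 + U + U*(5 + U))
M + K(55) = 0 + (-4 + 55² + 6*55) = 0 + (-4 + 3025 + 330) = 0 + 3351 = 3351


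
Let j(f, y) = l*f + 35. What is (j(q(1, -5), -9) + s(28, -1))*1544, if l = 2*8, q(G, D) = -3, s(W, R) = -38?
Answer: -78744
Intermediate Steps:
l = 16
j(f, y) = 35 + 16*f (j(f, y) = 16*f + 35 = 35 + 16*f)
(j(q(1, -5), -9) + s(28, -1))*1544 = ((35 + 16*(-3)) - 38)*1544 = ((35 - 48) - 38)*1544 = (-13 - 38)*1544 = -51*1544 = -78744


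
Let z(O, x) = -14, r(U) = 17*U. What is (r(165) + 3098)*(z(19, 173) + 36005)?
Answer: 212454873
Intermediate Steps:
(r(165) + 3098)*(z(19, 173) + 36005) = (17*165 + 3098)*(-14 + 36005) = (2805 + 3098)*35991 = 5903*35991 = 212454873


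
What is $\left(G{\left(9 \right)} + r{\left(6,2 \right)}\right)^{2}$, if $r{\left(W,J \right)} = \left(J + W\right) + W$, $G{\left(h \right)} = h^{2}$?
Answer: $9025$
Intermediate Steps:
$r{\left(W,J \right)} = J + 2 W$
$\left(G{\left(9 \right)} + r{\left(6,2 \right)}\right)^{2} = \left(9^{2} + \left(2 + 2 \cdot 6\right)\right)^{2} = \left(81 + \left(2 + 12\right)\right)^{2} = \left(81 + 14\right)^{2} = 95^{2} = 9025$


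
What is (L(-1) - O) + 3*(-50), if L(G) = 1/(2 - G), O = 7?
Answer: -470/3 ≈ -156.67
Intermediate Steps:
(L(-1) - O) + 3*(-50) = (-1/(-2 - 1) - 1*7) + 3*(-50) = (-1/(-3) - 7) - 150 = (-1*(-⅓) - 7) - 150 = (⅓ - 7) - 150 = -20/3 - 150 = -470/3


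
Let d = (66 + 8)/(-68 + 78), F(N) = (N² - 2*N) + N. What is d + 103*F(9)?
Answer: 37117/5 ≈ 7423.4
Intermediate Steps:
F(N) = N² - N
d = 37/5 (d = 74/10 = 74*(⅒) = 37/5 ≈ 7.4000)
d + 103*F(9) = 37/5 + 103*(9*(-1 + 9)) = 37/5 + 103*(9*8) = 37/5 + 103*72 = 37/5 + 7416 = 37117/5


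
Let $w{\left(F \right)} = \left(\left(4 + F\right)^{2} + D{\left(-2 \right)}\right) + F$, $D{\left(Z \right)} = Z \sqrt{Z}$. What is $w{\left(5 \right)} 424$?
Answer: $36464 - 848 i \sqrt{2} \approx 36464.0 - 1199.3 i$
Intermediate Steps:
$D{\left(Z \right)} = Z^{\frac{3}{2}}$
$w{\left(F \right)} = F + \left(4 + F\right)^{2} - 2 i \sqrt{2}$ ($w{\left(F \right)} = \left(\left(4 + F\right)^{2} + \left(-2\right)^{\frac{3}{2}}\right) + F = \left(\left(4 + F\right)^{2} - 2 i \sqrt{2}\right) + F = F + \left(4 + F\right)^{2} - 2 i \sqrt{2}$)
$w{\left(5 \right)} 424 = \left(5 + \left(4 + 5\right)^{2} - 2 i \sqrt{2}\right) 424 = \left(5 + 9^{2} - 2 i \sqrt{2}\right) 424 = \left(5 + 81 - 2 i \sqrt{2}\right) 424 = \left(86 - 2 i \sqrt{2}\right) 424 = 36464 - 848 i \sqrt{2}$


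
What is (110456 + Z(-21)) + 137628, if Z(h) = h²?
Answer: 248525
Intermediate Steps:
(110456 + Z(-21)) + 137628 = (110456 + (-21)²) + 137628 = (110456 + 441) + 137628 = 110897 + 137628 = 248525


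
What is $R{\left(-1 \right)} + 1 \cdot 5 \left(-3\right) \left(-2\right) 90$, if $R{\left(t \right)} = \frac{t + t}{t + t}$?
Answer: $2701$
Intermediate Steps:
$R{\left(t \right)} = 1$ ($R{\left(t \right)} = \frac{2 t}{2 t} = 2 t \frac{1}{2 t} = 1$)
$R{\left(-1 \right)} + 1 \cdot 5 \left(-3\right) \left(-2\right) 90 = 1 + 1 \cdot 5 \left(-3\right) \left(-2\right) 90 = 1 + 1 \left(-15\right) \left(-2\right) 90 = 1 + \left(-15\right) \left(-2\right) 90 = 1 + 30 \cdot 90 = 1 + 2700 = 2701$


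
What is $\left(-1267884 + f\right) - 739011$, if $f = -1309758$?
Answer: $-3316653$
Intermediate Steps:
$\left(-1267884 + f\right) - 739011 = \left(-1267884 - 1309758\right) - 739011 = -2577642 - 739011 = -3316653$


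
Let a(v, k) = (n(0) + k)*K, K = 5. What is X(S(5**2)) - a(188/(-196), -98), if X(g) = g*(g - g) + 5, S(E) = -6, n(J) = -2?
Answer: 505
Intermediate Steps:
a(v, k) = -10 + 5*k (a(v, k) = (-2 + k)*5 = -10 + 5*k)
X(g) = 5 (X(g) = g*0 + 5 = 0 + 5 = 5)
X(S(5**2)) - a(188/(-196), -98) = 5 - (-10 + 5*(-98)) = 5 - (-10 - 490) = 5 - 1*(-500) = 5 + 500 = 505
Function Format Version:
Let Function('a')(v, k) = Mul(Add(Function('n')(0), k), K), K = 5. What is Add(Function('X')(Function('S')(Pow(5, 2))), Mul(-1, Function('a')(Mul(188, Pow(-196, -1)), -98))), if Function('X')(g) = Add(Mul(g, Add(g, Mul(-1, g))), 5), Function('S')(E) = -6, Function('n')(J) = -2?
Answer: 505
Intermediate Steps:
Function('a')(v, k) = Add(-10, Mul(5, k)) (Function('a')(v, k) = Mul(Add(-2, k), 5) = Add(-10, Mul(5, k)))
Function('X')(g) = 5 (Function('X')(g) = Add(Mul(g, 0), 5) = Add(0, 5) = 5)
Add(Function('X')(Function('S')(Pow(5, 2))), Mul(-1, Function('a')(Mul(188, Pow(-196, -1)), -98))) = Add(5, Mul(-1, Add(-10, Mul(5, -98)))) = Add(5, Mul(-1, Add(-10, -490))) = Add(5, Mul(-1, -500)) = Add(5, 500) = 505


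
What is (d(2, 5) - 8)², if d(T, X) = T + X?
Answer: 1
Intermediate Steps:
(d(2, 5) - 8)² = ((2 + 5) - 8)² = (7 - 8)² = (-1)² = 1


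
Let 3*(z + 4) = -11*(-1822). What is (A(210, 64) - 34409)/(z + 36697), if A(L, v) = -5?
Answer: -103242/130121 ≈ -0.79343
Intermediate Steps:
z = 20030/3 (z = -4 + (-11*(-1822))/3 = -4 + (⅓)*20042 = -4 + 20042/3 = 20030/3 ≈ 6676.7)
(A(210, 64) - 34409)/(z + 36697) = (-5 - 34409)/(20030/3 + 36697) = -34414/130121/3 = -34414*3/130121 = -103242/130121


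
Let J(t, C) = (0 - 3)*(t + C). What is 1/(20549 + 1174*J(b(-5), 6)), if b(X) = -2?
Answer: 1/6461 ≈ 0.00015477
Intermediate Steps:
J(t, C) = -3*C - 3*t (J(t, C) = -3*(C + t) = -3*C - 3*t)
1/(20549 + 1174*J(b(-5), 6)) = 1/(20549 + 1174*(-3*6 - 3*(-2))) = 1/(20549 + 1174*(-18 + 6)) = 1/(20549 + 1174*(-12)) = 1/(20549 - 14088) = 1/6461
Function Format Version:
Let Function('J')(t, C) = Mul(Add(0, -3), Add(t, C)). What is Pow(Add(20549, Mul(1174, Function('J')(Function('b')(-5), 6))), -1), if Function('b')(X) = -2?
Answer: Rational(1, 6461) ≈ 0.00015477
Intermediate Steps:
Function('J')(t, C) = Add(Mul(-3, C), Mul(-3, t)) (Function('J')(t, C) = Mul(-3, Add(C, t)) = Add(Mul(-3, C), Mul(-3, t)))
Pow(Add(20549, Mul(1174, Function('J')(Function('b')(-5), 6))), -1) = Pow(Add(20549, Mul(1174, Add(Mul(-3, 6), Mul(-3, -2)))), -1) = Pow(Add(20549, Mul(1174, Add(-18, 6))), -1) = Pow(Add(20549, Mul(1174, -12)), -1) = Pow(Add(20549, -14088), -1) = Pow(6461, -1) = Rational(1, 6461)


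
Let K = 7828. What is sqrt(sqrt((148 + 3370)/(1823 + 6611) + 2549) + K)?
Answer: sqrt(139206020692 + 8434*sqrt(11334127891))/4217 ≈ 88.761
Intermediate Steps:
sqrt(sqrt((148 + 3370)/(1823 + 6611) + 2549) + K) = sqrt(sqrt((148 + 3370)/(1823 + 6611) + 2549) + 7828) = sqrt(sqrt(3518/8434 + 2549) + 7828) = sqrt(sqrt(3518*(1/8434) + 2549) + 7828) = sqrt(sqrt(1759/4217 + 2549) + 7828) = sqrt(sqrt(10750892/4217) + 7828) = sqrt(2*sqrt(11334127891)/4217 + 7828) = sqrt(7828 + 2*sqrt(11334127891)/4217)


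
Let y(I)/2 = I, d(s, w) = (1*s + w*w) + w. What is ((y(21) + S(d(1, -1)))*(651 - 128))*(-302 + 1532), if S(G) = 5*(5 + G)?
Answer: 46316880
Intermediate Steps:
d(s, w) = s + w + w**2 (d(s, w) = (s + w**2) + w = s + w + w**2)
y(I) = 2*I
S(G) = 25 + 5*G
((y(21) + S(d(1, -1)))*(651 - 128))*(-302 + 1532) = ((2*21 + (25 + 5*(1 - 1 + (-1)**2)))*(651 - 128))*(-302 + 1532) = ((42 + (25 + 5*(1 - 1 + 1)))*523)*1230 = ((42 + (25 + 5*1))*523)*1230 = ((42 + (25 + 5))*523)*1230 = ((42 + 30)*523)*1230 = (72*523)*1230 = 37656*1230 = 46316880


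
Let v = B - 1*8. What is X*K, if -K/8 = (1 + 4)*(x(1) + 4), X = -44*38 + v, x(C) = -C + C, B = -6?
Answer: 269760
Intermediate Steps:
v = -14 (v = -6 - 1*8 = -6 - 8 = -14)
x(C) = 0
X = -1686 (X = -44*38 - 14 = -1672 - 14 = -1686)
K = -160 (K = -8*(1 + 4)*(0 + 4) = -40*4 = -8*20 = -160)
X*K = -1686*(-160) = 269760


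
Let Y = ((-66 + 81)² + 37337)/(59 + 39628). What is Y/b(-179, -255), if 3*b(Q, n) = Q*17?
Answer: -37562/40255847 ≈ -0.00093308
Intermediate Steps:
b(Q, n) = 17*Q/3 (b(Q, n) = (Q*17)/3 = (17*Q)/3 = 17*Q/3)
Y = 37562/39687 (Y = (15² + 37337)/39687 = (225 + 37337)*(1/39687) = 37562*(1/39687) = 37562/39687 ≈ 0.94646)
Y/b(-179, -255) = 37562/(39687*(((17/3)*(-179)))) = 37562/(39687*(-3043/3)) = (37562/39687)*(-3/3043) = -37562/40255847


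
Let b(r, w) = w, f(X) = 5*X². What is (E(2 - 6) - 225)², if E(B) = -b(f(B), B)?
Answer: 48841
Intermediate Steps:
E(B) = -B
(E(2 - 6) - 225)² = (-(2 - 6) - 225)² = (-1*(-4) - 225)² = (4 - 225)² = (-221)² = 48841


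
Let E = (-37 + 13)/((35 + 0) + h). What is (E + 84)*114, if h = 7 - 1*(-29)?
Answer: 677160/71 ≈ 9537.5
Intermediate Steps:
h = 36 (h = 7 + 29 = 36)
E = -24/71 (E = (-37 + 13)/((35 + 0) + 36) = -24/(35 + 36) = -24/71 ≈ -0.33803)
(E + 84)*114 = (-24/71 + 84)*114 = (5940/71)*114 = 677160/71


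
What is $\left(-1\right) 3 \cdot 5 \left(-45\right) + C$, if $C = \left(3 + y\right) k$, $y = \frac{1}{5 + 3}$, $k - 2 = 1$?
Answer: $\frac{5475}{8} \approx 684.38$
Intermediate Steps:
$k = 3$ ($k = 2 + 1 = 3$)
$y = \frac{1}{8} \approx 0.125$
$C = \frac{75}{8}$ ($C = \left(3 + \frac{1}{8}\right) 3 = \frac{25}{8} \cdot 3 = \frac{75}{8} \approx 9.375$)
$\left(-1\right) 3 \cdot 5 \left(-45\right) + C = \left(-1\right) 3 \cdot 5 \left(-45\right) + \frac{75}{8} = \left(-3\right) 5 \left(-45\right) + \frac{75}{8} = \left(-15\right) \left(-45\right) + \frac{75}{8} = 675 + \frac{75}{8} = \frac{5475}{8}$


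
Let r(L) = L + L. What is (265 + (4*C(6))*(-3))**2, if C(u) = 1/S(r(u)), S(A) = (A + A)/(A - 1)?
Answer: 269361/4 ≈ 67340.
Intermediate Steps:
r(L) = 2*L
S(A) = 2*A/(-1 + A) (S(A) = (2*A)/(-1 + A) = 2*A/(-1 + A))
C(u) = (-1 + 2*u)/(4*u) (C(u) = 1/(2*(2*u)/(-1 + 2*u)) = 1/(4*u/(-1 + 2*u)) = (-1 + 2*u)/(4*u))
(265 + (4*C(6))*(-3))**2 = (265 + (4*((1/4)*(-1 + 2*6)/6))*(-3))**2 = (265 + (4*((1/4)*(1/6)*(-1 + 12)))*(-3))**2 = (265 + (4*((1/4)*(1/6)*11))*(-3))**2 = (265 + (4*(11/24))*(-3))**2 = (265 + (11/6)*(-3))**2 = (265 - 11/2)**2 = (519/2)**2 = 269361/4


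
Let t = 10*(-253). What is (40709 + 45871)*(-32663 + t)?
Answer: -3047009940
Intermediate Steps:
t = -2530
(40709 + 45871)*(-32663 + t) = (40709 + 45871)*(-32663 - 2530) = 86580*(-35193) = -3047009940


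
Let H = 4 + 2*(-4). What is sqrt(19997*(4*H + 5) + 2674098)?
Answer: sqrt(2454131) ≈ 1566.6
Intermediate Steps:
H = -4 (H = 4 - 8 = -4)
sqrt(19997*(4*H + 5) + 2674098) = sqrt(19997*(4*(-4) + 5) + 2674098) = sqrt(19997*(-16 + 5) + 2674098) = sqrt(19997*(-11) + 2674098) = sqrt(-219967 + 2674098) = sqrt(2454131)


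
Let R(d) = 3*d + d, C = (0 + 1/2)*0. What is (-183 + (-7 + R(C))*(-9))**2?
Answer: 14400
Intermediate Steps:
C = 0 (C = (0 + 1/2)*0 = (1/2)*0 = 0)
R(d) = 4*d
(-183 + (-7 + R(C))*(-9))**2 = (-183 + (-7 + 4*0)*(-9))**2 = (-183 + (-7 + 0)*(-9))**2 = (-183 - 7*(-9))**2 = (-183 + 63)**2 = (-120)**2 = 14400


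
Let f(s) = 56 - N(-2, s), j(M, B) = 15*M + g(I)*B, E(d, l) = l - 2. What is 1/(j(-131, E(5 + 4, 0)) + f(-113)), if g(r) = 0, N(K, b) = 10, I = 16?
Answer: -1/1919 ≈ -0.00052110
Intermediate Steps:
E(d, l) = -2 + l
j(M, B) = 15*M (j(M, B) = 15*M + 0*B = 15*M + 0 = 15*M)
f(s) = 46 (f(s) = 56 - 1*10 = 56 - 10 = 46)
1/(j(-131, E(5 + 4, 0)) + f(-113)) = 1/(15*(-131) + 46) = 1/(-1965 + 46) = 1/(-1919) = -1/1919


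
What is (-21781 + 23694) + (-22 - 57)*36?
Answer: -931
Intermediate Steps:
(-21781 + 23694) + (-22 - 57)*36 = 1913 - 79*36 = 1913 - 2844 = -931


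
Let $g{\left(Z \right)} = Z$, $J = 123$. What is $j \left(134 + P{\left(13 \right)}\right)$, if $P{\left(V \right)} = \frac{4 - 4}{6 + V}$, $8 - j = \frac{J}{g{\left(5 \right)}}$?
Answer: $- \frac{11122}{5} \approx -2224.4$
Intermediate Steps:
$j = - \frac{83}{5}$ ($j = 8 - \frac{123}{5} = - \frac{83}{5} \approx -16.6$)
$P{\left(V \right)} = 0$ ($P{\left(V \right)} = \frac{0}{6 + V} = 0$)
$j \left(134 + P{\left(13 \right)}\right) = - \frac{83 \left(134 + 0\right)}{5} = \left(- \frac{83}{5}\right) 134 = - \frac{11122}{5}$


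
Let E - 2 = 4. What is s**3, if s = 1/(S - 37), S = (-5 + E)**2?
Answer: -1/46656 ≈ -2.1433e-5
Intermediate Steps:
E = 6 (E = 2 + 4 = 6)
S = 1 (S = (-5 + 6)**2 = 1**2 = 1)
s = -1/36 (s = 1/(1 - 37) = 1/(-36) = -1/36 ≈ -0.027778)
s**3 = (-1/36)**3 = -1/46656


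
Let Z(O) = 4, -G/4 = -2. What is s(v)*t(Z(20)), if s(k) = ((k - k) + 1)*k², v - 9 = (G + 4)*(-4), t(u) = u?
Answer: 6084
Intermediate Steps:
G = 8 (G = -4*(-2) = 8)
v = -39 (v = 9 + (8 + 4)*(-4) = 9 + 12*(-4) = 9 - 48 = -39)
s(k) = k² (s(k) = (0 + 1)*k² = 1*k² = k²)
s(v)*t(Z(20)) = (-39)²*4 = 1521*4 = 6084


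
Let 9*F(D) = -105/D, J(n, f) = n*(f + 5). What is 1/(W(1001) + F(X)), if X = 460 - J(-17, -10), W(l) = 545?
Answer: 225/122618 ≈ 0.0018350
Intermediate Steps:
J(n, f) = n*(5 + f)
X = 375 (X = 460 - (-17)*(5 - 10) = 460 - (-17)*(-5) = 460 - 1*85 = 460 - 85 = 375)
F(D) = -35/(3*D) (F(D) = (-105/D)/9 = -35/(3*D))
1/(W(1001) + F(X)) = 1/(545 - 35/3/375) = 1/(545 - 35/3*1/375) = 1/(545 - 7/225) = 1/(122618/225) = 225/122618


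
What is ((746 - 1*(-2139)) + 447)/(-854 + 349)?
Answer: -3332/505 ≈ -6.5980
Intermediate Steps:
((746 - 1*(-2139)) + 447)/(-854 + 349) = ((746 + 2139) + 447)/(-505) = (2885 + 447)*(-1/505) = 3332*(-1/505) = -3332/505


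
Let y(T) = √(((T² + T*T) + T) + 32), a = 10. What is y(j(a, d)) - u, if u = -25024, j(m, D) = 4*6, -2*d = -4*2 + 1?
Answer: 25024 + 2*√302 ≈ 25059.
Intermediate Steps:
d = 7/2 (d = -(-4*2 + 1)/2 = -(-8 + 1)/2 = -½*(-7) = 7/2 ≈ 3.5000)
j(m, D) = 24
y(T) = √(32 + T + 2*T²) (y(T) = √(((T² + T²) + T) + 32) = √((2*T² + T) + 32) = √((T + 2*T²) + 32) = √(32 + T + 2*T²))
y(j(a, d)) - u = √(32 + 24 + 2*24²) - 1*(-25024) = √(32 + 24 + 2*576) + 25024 = √(32 + 24 + 1152) + 25024 = √1208 + 25024 = 2*√302 + 25024 = 25024 + 2*√302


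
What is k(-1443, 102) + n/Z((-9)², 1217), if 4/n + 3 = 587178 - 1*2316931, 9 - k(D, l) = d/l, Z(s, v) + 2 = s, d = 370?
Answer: 9360574543/1742296731 ≈ 5.3726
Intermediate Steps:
Z(s, v) = -2 + s
k(D, l) = 9 - 370/l
n = -1/432439 (n = 4/(-3 + (587178 - 1*2316931)) = 4/(-3 + (587178 - 2316931)) = 4/(-3 - 1729753) = 4/(-1729756) = 4*(-1/1729756) = -1/432439 ≈ -2.3125e-6)
k(-1443, 102) + n/Z((-9)², 1217) = (9 - 370/102) - 1/(432439*(-2 + (-9)²)) = (9 - 370*1/102) - 1/(432439*(-2 + 81)) = (9 - 185/51) - 1/432439/79 = 274/51 - 1/432439*1/79 = 274/51 - 1/34162681 = 9360574543/1742296731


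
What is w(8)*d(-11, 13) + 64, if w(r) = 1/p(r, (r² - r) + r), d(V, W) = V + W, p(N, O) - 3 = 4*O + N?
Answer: 17090/267 ≈ 64.007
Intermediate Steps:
p(N, O) = 3 + N + 4*O (p(N, O) = 3 + (4*O + N) = 3 + (N + 4*O) = 3 + N + 4*O)
w(r) = 1/(3 + r + 4*r²) (w(r) = 1/(3 + r + 4*((r² - r) + r)) = 1/(3 + r + 4*r²))
w(8)*d(-11, 13) + 64 = (-11 + 13)/(3 + 8 + 4*8²) + 64 = 2/(3 + 8 + 4*64) + 64 = 2/(3 + 8 + 256) + 64 = 2/267 + 64 = 17090/267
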